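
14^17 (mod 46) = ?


14^1 mod 46 = 14
14^2 mod 46 = 12
14^3 mod 46 = 30
14^4 mod 46 = 6
14^5 mod 46 = 38
14^6 mod 46 = 26
14^7 mod 46 = 42
14^8 mod 46 = 36
14^9 mod 46 = 44
14^10 mod 46 = 18
14^11 mod 46 = 22
14^12 mod 46 = 32
14^13 mod 46 = 34
14^14 mod 46 = 16
14^15 mod 46 = 40
14^16 mod 46 = 8
14^17 mod 46 = 20


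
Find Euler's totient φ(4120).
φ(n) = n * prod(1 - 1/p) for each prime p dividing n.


4120 = 2^3 × 5 × 103
Prime factors: 2, 5, 103
φ(4120) = 4120 × (1-1/2) × (1-1/5) × (1-1/103)
= 4120 × 1/2 × 4/5 × 102/103 = 1632

φ(4120) = 1632


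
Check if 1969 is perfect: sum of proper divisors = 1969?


Proper divisors of 1969: 1, 11, 179
Sum = 1 + 11 + 179 = 191

No, 1969 is not perfect (191 ≠ 1969)


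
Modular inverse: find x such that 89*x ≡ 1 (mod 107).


Use the extended Euclidean algorithm on (107, 89); each row r = 107*s + 89*t:
r=107, s=1, t=0
r=89, s=0, t=1
q=1: r=18, s=1, t=-1   [107*(1) + 89*(-1) = 18]
q=4: r=17, s=-4, t=5   [107*(-4) + 89*(5) = 17]
q=1: r=1, s=5, t=-6   [107*(5) + 89*(-6) = 1]
q=17: r=0, s=-89, t=107   [107*(-89) + 89*(107) = 0]
GCD = 1 with t = -6, so 89*(-6) ≡ 1 (mod 107)
Inverse = -6 mod 107 = 101
Check: 89 * 101 = 8989 ≡ 1 (mod 107)

89^(-1) ≡ 101 (mod 107)


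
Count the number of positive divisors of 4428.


4428 = 2^2 × 3^3 × 41^1
d(4428) = (2+1) × (3+1) × (1+1) = 24

24 divisors


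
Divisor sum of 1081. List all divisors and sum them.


Divisors of 1081: 1, 23, 47, 1081
Sum = 1 + 23 + 47 + 1081 = 1152

σ(1081) = 1152


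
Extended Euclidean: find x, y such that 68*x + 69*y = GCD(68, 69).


Tabular extended Euclidean (each row: r = 68*s + 69*t):
r=68, s=1, t=0
r=69, s=0, t=1
q=0: r=68, s=1, t=0   [68*(1) + 69*(0) = 68]
q=1: r=1, s=-1, t=1   [68*(-1) + 69*(1) = 1]
q=68: r=0, s=69, t=-68   [68*(69) + 69*(-68) = 0]
GCD = 1; from the row with r=1: x=-1, y=1
Check: 68*(-1) + 69*(1) = -68 + 69 = 1

GCD = 1, x = -1, y = 1


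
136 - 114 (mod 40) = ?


136 - 114 = 22
22 mod 40 = 22


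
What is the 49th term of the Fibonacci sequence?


Sequence: 1, 1, 2, 3, 5, 8, 13, 21, 34, 55, 89, 144, 233, 377, 610, 987, 1597, 2584, 4181, 6765, 10946, 17711, 28657, 46368, 75025, 121393, 196418, 317811, 514229, 832040, 1346269, 2178309, 3524578, 5702887, 9227465, 14930352, 24157817, 39088169, 63245986, 102334155, 165580141, 267914296, 433494437, 701408733, 1134903170, 1836311903, 2971215073, 4807526976, 7778742049
F(49) = 7778742049


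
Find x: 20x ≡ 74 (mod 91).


GCD(20, 91) = 1, unique solution
a^(-1) mod 91 = 41
x = 41 * 74 mod 91 = 31

x ≡ 31 (mod 91)


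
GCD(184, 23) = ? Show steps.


184 = 8 * 23 + 0
GCD = 23


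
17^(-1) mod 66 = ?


Use the extended Euclidean algorithm on (66, 17); each row r = 66*s + 17*t:
r=66, s=1, t=0
r=17, s=0, t=1
q=3: r=15, s=1, t=-3   [66*(1) + 17*(-3) = 15]
q=1: r=2, s=-1, t=4   [66*(-1) + 17*(4) = 2]
q=7: r=1, s=8, t=-31   [66*(8) + 17*(-31) = 1]
q=2: r=0, s=-17, t=66   [66*(-17) + 17*(66) = 0]
GCD = 1 with t = -31, so 17*(-31) ≡ 1 (mod 66)
Inverse = -31 mod 66 = 35
Check: 17 * 35 = 595 ≡ 1 (mod 66)

17^(-1) ≡ 35 (mod 66)


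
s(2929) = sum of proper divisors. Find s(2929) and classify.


Proper divisors: 1, 29, 101
Sum = 1 + 29 + 101 = 131
131 < 2929 → deficient

s(2929) = 131 (deficient)


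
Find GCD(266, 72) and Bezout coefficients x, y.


Tabular extended Euclidean (each row: r = 266*s + 72*t):
r=266, s=1, t=0
r=72, s=0, t=1
q=3: r=50, s=1, t=-3   [266*(1) + 72*(-3) = 50]
q=1: r=22, s=-1, t=4   [266*(-1) + 72*(4) = 22]
q=2: r=6, s=3, t=-11   [266*(3) + 72*(-11) = 6]
q=3: r=4, s=-10, t=37   [266*(-10) + 72*(37) = 4]
q=1: r=2, s=13, t=-48   [266*(13) + 72*(-48) = 2]
q=2: r=0, s=-36, t=133   [266*(-36) + 72*(133) = 0]
GCD = 2; from the row with r=2: x=13, y=-48
Check: 266*(13) + 72*(-48) = 3458 - 3456 = 2

GCD = 2, x = 13, y = -48


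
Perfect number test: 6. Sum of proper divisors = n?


Proper divisors of 6: 1, 2, 3
Sum = 1 + 2 + 3 = 6

Yes, 6 is perfect (6 = 6)


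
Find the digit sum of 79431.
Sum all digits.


7 + 9 + 4 + 3 + 1 = 24


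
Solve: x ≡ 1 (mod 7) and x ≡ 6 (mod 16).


M = 7*16 = 112
M1 = M/7 = 16, M2 = M/16 = 7
M1^(-1) mod 7 = 4, M2^(-1) mod 16 = 7
x = 1*16*4 + 6*7*7 = 358
358 mod 112 = 22
Check: 22 mod 7 = 1 ✓, 22 mod 16 = 6 ✓

x ≡ 22 (mod 112)


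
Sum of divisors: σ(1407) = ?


Divisors of 1407: 1, 3, 7, 21, 67, 201, 469, 1407
Sum = 1 + 3 + 7 + 21 + 67 + 201 + 469 + 1407 = 2176

σ(1407) = 2176


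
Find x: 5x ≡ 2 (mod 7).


GCD(5, 7) = 1, unique solution
a^(-1) mod 7 = 3
x = 3 * 2 mod 7 = 6

x ≡ 6 (mod 7)


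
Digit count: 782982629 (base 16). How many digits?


782982629 in base 16 = 2EAB5DE5
Number of digits = 8

8 digits (base 16)


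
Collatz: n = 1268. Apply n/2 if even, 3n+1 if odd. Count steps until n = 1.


1268 → 634 → 317 → 952 → 476 → 238 → 119 → 358 → 179 → 538 → 269 → 808 → 404 → 202 → 101 → 304 → 152 → 76 → 38 → 19 → 58 → 29 → 88 → 44 → 22 → 11 → 34 → 17 → 52 → 26 → 13 → 40 → 20 → 10 → 5 → 16 → 8 → 4 → 2 → 1
Total steps = 39

39 steps


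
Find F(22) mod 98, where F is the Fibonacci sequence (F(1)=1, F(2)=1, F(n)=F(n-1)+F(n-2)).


F(k) mod 98 for k=1..22:
1, 1, 2, 3, 5, 8, 13, 21, 34, 55, 89, 46, 37, 83, 22, 7, 29, 36, 65, 3, 68, 71
F(22) mod 98 = 71


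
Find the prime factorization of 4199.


4199 / 13 = 323
323 / 17 = 19
19 / 19 = 1
4199 = 13 × 17 × 19


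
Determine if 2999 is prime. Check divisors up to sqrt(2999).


Check divisors up to sqrt(2999) = 54.7631
No divisors found.
2999 is prime.

Yes, 2999 is prime


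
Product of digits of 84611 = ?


8 × 4 × 6 × 1 × 1 = 192


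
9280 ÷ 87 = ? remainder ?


9280 = 87 * 106 + 58
Check: 9222 + 58 = 9280

q = 106, r = 58


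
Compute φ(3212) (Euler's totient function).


3212 = 2^2 × 11 × 73
Prime factors: 2, 11, 73
φ(3212) = 3212 × (1-1/2) × (1-1/11) × (1-1/73)
= 3212 × 1/2 × 10/11 × 72/73 = 1440

φ(3212) = 1440


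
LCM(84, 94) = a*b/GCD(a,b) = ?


GCD(84, 94) = 2
LCM = 84*94/2 = 7896/2 = 3948

LCM = 3948


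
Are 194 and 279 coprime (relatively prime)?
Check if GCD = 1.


Euclidean algorithm:
279 = 1 * 194 + 85
194 = 2 * 85 + 24
85 = 3 * 24 + 13
24 = 1 * 13 + 11
13 = 1 * 11 + 2
11 = 5 * 2 + 1
2 = 2 * 1 + 0
GCD(194, 279) = 1

Yes, coprime (GCD = 1)


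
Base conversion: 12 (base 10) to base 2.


12 (base 10) = 12 (decimal)
12 (decimal) = 1100 (base 2)


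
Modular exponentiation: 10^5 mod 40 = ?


10^1 mod 40 = 10
10^2 mod 40 = 20
10^3 mod 40 = 0
10^4 mod 40 = 0
10^5 mod 40 = 0


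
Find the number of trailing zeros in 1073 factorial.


floor(1073/5) = 214
floor(1073/25) = 42
floor(1073/125) = 8
floor(1073/625) = 1
Total = 265

265 trailing zeros


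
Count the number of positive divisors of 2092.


2092 = 2^2 × 523^1
d(2092) = (2+1) × (1+1) = 6

6 divisors


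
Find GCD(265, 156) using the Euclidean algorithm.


265 = 1 * 156 + 109
156 = 1 * 109 + 47
109 = 2 * 47 + 15
47 = 3 * 15 + 2
15 = 7 * 2 + 1
2 = 2 * 1 + 0
GCD = 1


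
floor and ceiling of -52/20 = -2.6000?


-52/20 = -2.6000
floor = -3
ceil = -2

floor = -3, ceil = -2


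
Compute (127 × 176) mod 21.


127 × 176 = 22352
22352 mod 21 = 8


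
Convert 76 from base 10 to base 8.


76 (base 10) = 76 (decimal)
76 (decimal) = 114 (base 8)


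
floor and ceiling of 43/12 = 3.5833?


43/12 = 3.5833
floor = 3
ceil = 4

floor = 3, ceil = 4


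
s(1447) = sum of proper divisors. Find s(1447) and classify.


Proper divisors: 1
Sum = 1 = 1
1 < 1447 → deficient

s(1447) = 1 (deficient)


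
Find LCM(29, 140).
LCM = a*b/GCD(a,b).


GCD(29, 140) = 1
LCM = 29*140/1 = 4060/1 = 4060

LCM = 4060


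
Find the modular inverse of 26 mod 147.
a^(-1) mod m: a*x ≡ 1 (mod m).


Use the extended Euclidean algorithm on (147, 26); each row r = 147*s + 26*t:
r=147, s=1, t=0
r=26, s=0, t=1
q=5: r=17, s=1, t=-5   [147*(1) + 26*(-5) = 17]
q=1: r=9, s=-1, t=6   [147*(-1) + 26*(6) = 9]
q=1: r=8, s=2, t=-11   [147*(2) + 26*(-11) = 8]
q=1: r=1, s=-3, t=17   [147*(-3) + 26*(17) = 1]
q=8: r=0, s=26, t=-147   [147*(26) + 26*(-147) = 0]
GCD = 1 with t = 17, so 26*(17) ≡ 1 (mod 147)
Inverse = 17 mod 147 = 17
Check: 26 * 17 = 442 ≡ 1 (mod 147)

26^(-1) ≡ 17 (mod 147)


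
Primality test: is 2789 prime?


Check divisors up to sqrt(2789) = 52.8110
No divisors found.
2789 is prime.

Yes, 2789 is prime


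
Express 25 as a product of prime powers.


25 / 5 = 5
5 / 5 = 1
25 = 5^2


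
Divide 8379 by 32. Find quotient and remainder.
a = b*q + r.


8379 = 32 * 261 + 27
Check: 8352 + 27 = 8379

q = 261, r = 27


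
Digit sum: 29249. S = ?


2 + 9 + 2 + 4 + 9 = 26


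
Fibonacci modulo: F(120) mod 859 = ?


F(k) mod 859 for k=1..120:
1, 1, 2, 3, 5, 8, 13, 21, 34, 55, 89, 144, 233, 377, 610, 128, 738, 7, 745, 752, 638, 531, 310, 841, 292, 274, 566, 840, 547, 528, 216, 744, 101, 845, 87, 73, 160, 233, 393, 626, 160, 786, 87, 14, 101, 115, 216, 331, 547, 19, 566, 585, 292, 18, 310, 328, 638, 107, 745, 852, 738, 731, 610, 482, 233, 715, 89, 804, 34, 838, 13, 851, 5, 856, 2, 858, 1, 0, 1, 1, 2, 3, 5, 8, 13, 21, 34, 55, 89, 144, 233, 377, 610, 128, 738, 7, 745, 752, 638, 531, 310, 841, 292, 274, 566, 840, 547, 528, 216, 744, 101, 845, 87, 73, 160, 233, 393, 626, 160, 786
F(120) mod 859 = 786


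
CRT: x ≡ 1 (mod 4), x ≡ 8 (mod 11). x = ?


M = 4*11 = 44
M1 = M/4 = 11, M2 = M/11 = 4
M1^(-1) mod 4 = 3, M2^(-1) mod 11 = 3
x = 1*11*3 + 8*4*3 = 129
129 mod 44 = 41
Check: 41 mod 4 = 1 ✓, 41 mod 11 = 8 ✓

x ≡ 41 (mod 44)


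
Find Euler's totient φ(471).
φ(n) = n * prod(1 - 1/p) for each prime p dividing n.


471 = 3 × 157
Prime factors: 3, 157
φ(471) = 471 × (1-1/3) × (1-1/157)
= 471 × 2/3 × 156/157 = 312

φ(471) = 312


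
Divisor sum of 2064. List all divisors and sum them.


Divisors of 2064: 1, 2, 3, 4, 6, 8, 12, 16, 24, 43, 48, 86, 129, 172, 258, 344, 516, 688, 1032, 2064
Sum = 1 + 2 + 3 + 4 + 6 + 8 + 12 + 16 + 24 + 43 + 48 + 86 + 129 + 172 + 258 + 344 + 516 + 688 + 1032 + 2064 = 5456

σ(2064) = 5456


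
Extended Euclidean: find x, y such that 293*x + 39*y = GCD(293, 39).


Tabular extended Euclidean (each row: r = 293*s + 39*t):
r=293, s=1, t=0
r=39, s=0, t=1
q=7: r=20, s=1, t=-7   [293*(1) + 39*(-7) = 20]
q=1: r=19, s=-1, t=8   [293*(-1) + 39*(8) = 19]
q=1: r=1, s=2, t=-15   [293*(2) + 39*(-15) = 1]
q=19: r=0, s=-39, t=293   [293*(-39) + 39*(293) = 0]
GCD = 1; from the row with r=1: x=2, y=-15
Check: 293*(2) + 39*(-15) = 586 - 585 = 1

GCD = 1, x = 2, y = -15


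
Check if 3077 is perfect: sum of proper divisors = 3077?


Proper divisors of 3077: 1, 17, 181
Sum = 1 + 17 + 181 = 199

No, 3077 is not perfect (199 ≠ 3077)


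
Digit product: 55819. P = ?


5 × 5 × 8 × 1 × 9 = 1800


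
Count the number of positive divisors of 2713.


2713 = 2713^1
d(2713) = (1+1) = 2

2 divisors


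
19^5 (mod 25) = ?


19^1 mod 25 = 19
19^2 mod 25 = 11
19^3 mod 25 = 9
19^4 mod 25 = 21
19^5 mod 25 = 24


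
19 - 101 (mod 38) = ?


19 - 101 = -82
-82 mod 38 = 32


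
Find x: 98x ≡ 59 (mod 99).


GCD(98, 99) = 1, unique solution
a^(-1) mod 99 = 98
x = 98 * 59 mod 99 = 40

x ≡ 40 (mod 99)


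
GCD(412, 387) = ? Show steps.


412 = 1 * 387 + 25
387 = 15 * 25 + 12
25 = 2 * 12 + 1
12 = 12 * 1 + 0
GCD = 1


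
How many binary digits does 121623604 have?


121623604 in base 2 = 111001111111101010000110100
Number of digits = 27

27 digits (base 2)


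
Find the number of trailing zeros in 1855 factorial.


floor(1855/5) = 371
floor(1855/25) = 74
floor(1855/125) = 14
floor(1855/625) = 2
Total = 461

461 trailing zeros


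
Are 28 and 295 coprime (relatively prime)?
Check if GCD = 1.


Euclidean algorithm:
295 = 10 * 28 + 15
28 = 1 * 15 + 13
15 = 1 * 13 + 2
13 = 6 * 2 + 1
2 = 2 * 1 + 0
GCD(28, 295) = 1

Yes, coprime (GCD = 1)


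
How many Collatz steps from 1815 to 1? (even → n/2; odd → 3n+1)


1815 → 5446 → 2723 → 8170 → 4085 → 12256 → 6128 → 3064 → 1532 → 766 → 383 → 1150 → 575 → 1726 → 863 → 2590 → 1295 → 3886 → 1943 → 5830 → 2915 → 8746 → 4373 → 13120 → 6560 → 3280 → 1640 → 820 → 410 → 205 → 616 → 308 → 154 → 77 → 232 → 116 → 58 → 29 → 88 → 44 → 22 → 11 → 34 → 17 → 52 → 26 → 13 → 40 → 20 → 10 → 5 → 16 → 8 → 4 → 2 → 1
Total steps = 55

55 steps


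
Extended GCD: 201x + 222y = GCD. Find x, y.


Tabular extended Euclidean (each row: r = 201*s + 222*t):
r=201, s=1, t=0
r=222, s=0, t=1
q=0: r=201, s=1, t=0   [201*(1) + 222*(0) = 201]
q=1: r=21, s=-1, t=1   [201*(-1) + 222*(1) = 21]
q=9: r=12, s=10, t=-9   [201*(10) + 222*(-9) = 12]
q=1: r=9, s=-11, t=10   [201*(-11) + 222*(10) = 9]
q=1: r=3, s=21, t=-19   [201*(21) + 222*(-19) = 3]
q=3: r=0, s=-74, t=67   [201*(-74) + 222*(67) = 0]
GCD = 3; from the row with r=3: x=21, y=-19
Check: 201*(21) + 222*(-19) = 4221 - 4218 = 3

GCD = 3, x = 21, y = -19


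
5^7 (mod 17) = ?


5^1 mod 17 = 5
5^2 mod 17 = 8
5^3 mod 17 = 6
5^4 mod 17 = 13
5^5 mod 17 = 14
5^6 mod 17 = 2
5^7 mod 17 = 10


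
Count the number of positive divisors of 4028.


4028 = 2^2 × 19^1 × 53^1
d(4028) = (2+1) × (1+1) × (1+1) = 12

12 divisors


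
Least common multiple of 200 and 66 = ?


GCD(200, 66) = 2
LCM = 200*66/2 = 13200/2 = 6600

LCM = 6600


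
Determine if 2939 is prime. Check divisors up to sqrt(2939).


Check divisors up to sqrt(2939) = 54.2125
No divisors found.
2939 is prime.

Yes, 2939 is prime


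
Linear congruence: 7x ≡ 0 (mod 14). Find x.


GCD(7, 14) = 7 divides 0
Divide: 1x ≡ 0 (mod 2)
x ≡ 0 (mod 2)


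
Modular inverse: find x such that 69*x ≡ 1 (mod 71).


Use the extended Euclidean algorithm on (71, 69); each row r = 71*s + 69*t:
r=71, s=1, t=0
r=69, s=0, t=1
q=1: r=2, s=1, t=-1   [71*(1) + 69*(-1) = 2]
q=34: r=1, s=-34, t=35   [71*(-34) + 69*(35) = 1]
q=2: r=0, s=69, t=-71   [71*(69) + 69*(-71) = 0]
GCD = 1 with t = 35, so 69*(35) ≡ 1 (mod 71)
Inverse = 35 mod 71 = 35
Check: 69 * 35 = 2415 ≡ 1 (mod 71)

69^(-1) ≡ 35 (mod 71)


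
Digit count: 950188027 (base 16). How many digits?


950188027 in base 16 = 38A2B7FB
Number of digits = 8

8 digits (base 16)


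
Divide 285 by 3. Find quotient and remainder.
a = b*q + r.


285 = 3 * 95 + 0
Check: 285 + 0 = 285

q = 95, r = 0


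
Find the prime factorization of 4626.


4626 / 2 = 2313
2313 / 3 = 771
771 / 3 = 257
257 / 257 = 1
4626 = 2 × 3^2 × 257


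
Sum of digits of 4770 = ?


4 + 7 + 7 + 0 = 18


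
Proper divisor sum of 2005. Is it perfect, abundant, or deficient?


Proper divisors: 1, 5, 401
Sum = 1 + 5 + 401 = 407
407 < 2005 → deficient

s(2005) = 407 (deficient)


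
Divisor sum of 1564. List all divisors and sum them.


Divisors of 1564: 1, 2, 4, 17, 23, 34, 46, 68, 92, 391, 782, 1564
Sum = 1 + 2 + 4 + 17 + 23 + 34 + 46 + 68 + 92 + 391 + 782 + 1564 = 3024

σ(1564) = 3024


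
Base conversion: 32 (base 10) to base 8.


32 (base 10) = 32 (decimal)
32 (decimal) = 40 (base 8)


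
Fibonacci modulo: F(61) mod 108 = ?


F(k) mod 108 for k=1..61:
1, 1, 2, 3, 5, 8, 13, 21, 34, 55, 89, 36, 17, 53, 70, 15, 85, 100, 77, 69, 38, 107, 37, 36, 73, 1, 74, 75, 41, 8, 49, 57, 106, 55, 53, 0, 53, 53, 106, 51, 49, 100, 41, 33, 74, 107, 73, 72, 37, 1, 38, 39, 77, 8, 85, 93, 70, 55, 17, 72, 89
F(61) mod 108 = 89


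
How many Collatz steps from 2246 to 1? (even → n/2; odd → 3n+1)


2246 → 1123 → 3370 → 1685 → 5056 → 2528 → 1264 → 632 → 316 → 158 → 79 → 238 → 119 → 358 → 179 → 538 → 269 → 808 → 404 → 202 → 101 → 304 → 152 → 76 → 38 → 19 → 58 → 29 → 88 → 44 → 22 → 11 → 34 → 17 → 52 → 26 → 13 → 40 → 20 → 10 → 5 → 16 → 8 → 4 → 2 → 1
Total steps = 45

45 steps


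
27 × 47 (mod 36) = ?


27 × 47 = 1269
1269 mod 36 = 9


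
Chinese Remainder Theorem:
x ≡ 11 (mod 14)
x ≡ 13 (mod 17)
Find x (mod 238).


M = 14*17 = 238
M1 = M/14 = 17, M2 = M/17 = 14
M1^(-1) mod 14 = 5, M2^(-1) mod 17 = 11
x = 11*17*5 + 13*14*11 = 2937
2937 mod 238 = 81
Check: 81 mod 14 = 11 ✓, 81 mod 17 = 13 ✓

x ≡ 81 (mod 238)


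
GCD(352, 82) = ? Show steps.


352 = 4 * 82 + 24
82 = 3 * 24 + 10
24 = 2 * 10 + 4
10 = 2 * 4 + 2
4 = 2 * 2 + 0
GCD = 2


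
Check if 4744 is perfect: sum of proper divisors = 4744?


Proper divisors of 4744: 1, 2, 4, 8, 593, 1186, 2372
Sum = 1 + 2 + 4 + 8 + 593 + 1186 + 2372 = 4166

No, 4744 is not perfect (4166 ≠ 4744)


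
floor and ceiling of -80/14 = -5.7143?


-80/14 = -5.7143
floor = -6
ceil = -5

floor = -6, ceil = -5


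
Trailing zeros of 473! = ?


floor(473/5) = 94
floor(473/25) = 18
floor(473/125) = 3
Total = 115

115 trailing zeros


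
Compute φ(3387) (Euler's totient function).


3387 = 3 × 1129
Prime factors: 3, 1129
φ(3387) = 3387 × (1-1/3) × (1-1/1129)
= 3387 × 2/3 × 1128/1129 = 2256

φ(3387) = 2256


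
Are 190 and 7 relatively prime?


Euclidean algorithm:
190 = 27 * 7 + 1
7 = 7 * 1 + 0
GCD(190, 7) = 1

Yes, coprime (GCD = 1)


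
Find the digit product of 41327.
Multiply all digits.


4 × 1 × 3 × 2 × 7 = 168


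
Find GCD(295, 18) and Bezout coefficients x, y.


Tabular extended Euclidean (each row: r = 295*s + 18*t):
r=295, s=1, t=0
r=18, s=0, t=1
q=16: r=7, s=1, t=-16   [295*(1) + 18*(-16) = 7]
q=2: r=4, s=-2, t=33   [295*(-2) + 18*(33) = 4]
q=1: r=3, s=3, t=-49   [295*(3) + 18*(-49) = 3]
q=1: r=1, s=-5, t=82   [295*(-5) + 18*(82) = 1]
q=3: r=0, s=18, t=-295   [295*(18) + 18*(-295) = 0]
GCD = 1; from the row with r=1: x=-5, y=82
Check: 295*(-5) + 18*(82) = -1475 + 1476 = 1

GCD = 1, x = -5, y = 82


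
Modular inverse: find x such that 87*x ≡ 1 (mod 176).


Use the extended Euclidean algorithm on (176, 87); each row r = 176*s + 87*t:
r=176, s=1, t=0
r=87, s=0, t=1
q=2: r=2, s=1, t=-2   [176*(1) + 87*(-2) = 2]
q=43: r=1, s=-43, t=87   [176*(-43) + 87*(87) = 1]
q=2: r=0, s=87, t=-176   [176*(87) + 87*(-176) = 0]
GCD = 1 with t = 87, so 87*(87) ≡ 1 (mod 176)
Inverse = 87 mod 176 = 87
Check: 87 * 87 = 7569 ≡ 1 (mod 176)

87^(-1) ≡ 87 (mod 176)


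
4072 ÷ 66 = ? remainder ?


4072 = 66 * 61 + 46
Check: 4026 + 46 = 4072

q = 61, r = 46


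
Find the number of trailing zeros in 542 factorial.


floor(542/5) = 108
floor(542/25) = 21
floor(542/125) = 4
Total = 133

133 trailing zeros


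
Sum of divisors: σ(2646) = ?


Divisors of 2646: 1, 2, 3, 6, 7, 9, 14, 18, 21, 27, 42, 49, 54, 63, 98, 126, 147, 189, 294, 378, 441, 882, 1323, 2646
Sum = 1 + 2 + 3 + 6 + 7 + 9 + 14 + 18 + 21 + 27 + 42 + 49 + 54 + 63 + 98 + 126 + 147 + 189 + 294 + 378 + 441 + 882 + 1323 + 2646 = 6840

σ(2646) = 6840


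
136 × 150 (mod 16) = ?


136 × 150 = 20400
20400 mod 16 = 0


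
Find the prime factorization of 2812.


2812 / 2 = 1406
1406 / 2 = 703
703 / 19 = 37
37 / 37 = 1
2812 = 2^2 × 19 × 37


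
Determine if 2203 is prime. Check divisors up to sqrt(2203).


Check divisors up to sqrt(2203) = 46.9361
No divisors found.
2203 is prime.

Yes, 2203 is prime


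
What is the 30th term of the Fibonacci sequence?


Sequence: 1, 1, 2, 3, 5, 8, 13, 21, 34, 55, 89, 144, 233, 377, 610, 987, 1597, 2584, 4181, 6765, 10946, 17711, 28657, 46368, 75025, 121393, 196418, 317811, 514229, 832040
F(30) = 832040


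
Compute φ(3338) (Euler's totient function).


3338 = 2 × 1669
Prime factors: 2, 1669
φ(3338) = 3338 × (1-1/2) × (1-1/1669)
= 3338 × 1/2 × 1668/1669 = 1668

φ(3338) = 1668


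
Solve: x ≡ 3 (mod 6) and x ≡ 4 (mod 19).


M = 6*19 = 114
M1 = M/6 = 19, M2 = M/19 = 6
M1^(-1) mod 6 = 1, M2^(-1) mod 19 = 16
x = 3*19*1 + 4*6*16 = 441
441 mod 114 = 99
Check: 99 mod 6 = 3 ✓, 99 mod 19 = 4 ✓

x ≡ 99 (mod 114)


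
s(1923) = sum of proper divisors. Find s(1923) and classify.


Proper divisors: 1, 3, 641
Sum = 1 + 3 + 641 = 645
645 < 1923 → deficient

s(1923) = 645 (deficient)


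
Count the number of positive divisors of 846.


846 = 2^1 × 3^2 × 47^1
d(846) = (1+1) × (2+1) × (1+1) = 12

12 divisors


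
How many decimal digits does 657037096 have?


657037096 has 9 digits in base 10
floor(log10(657037096)) + 1 = floor(8.8176) + 1 = 9

9 digits (base 10)


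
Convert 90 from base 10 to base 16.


90 (base 10) = 90 (decimal)
90 (decimal) = 5A (base 16)


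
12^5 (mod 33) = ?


12^1 mod 33 = 12
12^2 mod 33 = 12
12^3 mod 33 = 12
12^4 mod 33 = 12
12^5 mod 33 = 12


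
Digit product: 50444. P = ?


5 × 0 × 4 × 4 × 4 = 0


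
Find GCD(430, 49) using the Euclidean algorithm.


430 = 8 * 49 + 38
49 = 1 * 38 + 11
38 = 3 * 11 + 5
11 = 2 * 5 + 1
5 = 5 * 1 + 0
GCD = 1


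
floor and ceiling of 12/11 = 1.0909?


12/11 = 1.0909
floor = 1
ceil = 2

floor = 1, ceil = 2


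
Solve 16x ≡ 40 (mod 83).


GCD(16, 83) = 1, unique solution
a^(-1) mod 83 = 26
x = 26 * 40 mod 83 = 44

x ≡ 44 (mod 83)


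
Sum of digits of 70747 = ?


7 + 0 + 7 + 4 + 7 = 25


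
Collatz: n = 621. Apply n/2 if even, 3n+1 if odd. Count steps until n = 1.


621 → 1864 → 932 → 466 → 233 → 700 → 350 → 175 → 526 → 263 → 790 → 395 → 1186 → 593 → 1780 → 890 → 445 → 1336 → 668 → 334 → 167 → 502 → 251 → 754 → 377 → 1132 → 566 → 283 → 850 → 425 → 1276 → 638 → 319 → 958 → 479 → 1438 → 719 → 2158 → 1079 → 3238 → 1619 → 4858 → 2429 → 7288 → 3644 → 1822 → 911 → 2734 → 1367 → 4102 → 2051 → 6154 → 3077 → 9232 → 4616 → 2308 → 1154 → 577 → 1732 → 866 → 433 → 1300 → 650 → 325 → 976 → 488 → 244 → 122 → 61 → 184 → 92 → 46 → 23 → 70 → 35 → 106 → 53 → 160 → 80 → 40 → 20 → 10 → 5 → 16 → 8 → 4 → 2 → 1
Total steps = 87

87 steps


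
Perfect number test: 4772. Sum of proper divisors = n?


Proper divisors of 4772: 1, 2, 4, 1193, 2386
Sum = 1 + 2 + 4 + 1193 + 2386 = 3586

No, 4772 is not perfect (3586 ≠ 4772)


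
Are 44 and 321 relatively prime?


Euclidean algorithm:
321 = 7 * 44 + 13
44 = 3 * 13 + 5
13 = 2 * 5 + 3
5 = 1 * 3 + 2
3 = 1 * 2 + 1
2 = 2 * 1 + 0
GCD(44, 321) = 1

Yes, coprime (GCD = 1)


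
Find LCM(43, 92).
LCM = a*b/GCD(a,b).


GCD(43, 92) = 1
LCM = 43*92/1 = 3956/1 = 3956

LCM = 3956


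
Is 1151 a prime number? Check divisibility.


Check divisors up to sqrt(1151) = 33.9264
No divisors found.
1151 is prime.

Yes, 1151 is prime


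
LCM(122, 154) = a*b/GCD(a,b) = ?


GCD(122, 154) = 2
LCM = 122*154/2 = 18788/2 = 9394

LCM = 9394


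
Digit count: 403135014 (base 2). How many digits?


403135014 in base 2 = 11000000001110101101000100110
Number of digits = 29

29 digits (base 2)


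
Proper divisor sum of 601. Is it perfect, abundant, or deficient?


Proper divisors: 1
Sum = 1 = 1
1 < 601 → deficient

s(601) = 1 (deficient)


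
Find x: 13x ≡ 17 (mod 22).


GCD(13, 22) = 1, unique solution
a^(-1) mod 22 = 17
x = 17 * 17 mod 22 = 3

x ≡ 3 (mod 22)


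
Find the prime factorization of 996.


996 / 2 = 498
498 / 2 = 249
249 / 3 = 83
83 / 83 = 1
996 = 2^2 × 3 × 83


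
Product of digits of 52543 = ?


5 × 2 × 5 × 4 × 3 = 600


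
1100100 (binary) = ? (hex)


1100100 (base 2) = 100 (decimal)
100 (decimal) = 64 (base 16)


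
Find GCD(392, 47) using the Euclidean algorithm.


392 = 8 * 47 + 16
47 = 2 * 16 + 15
16 = 1 * 15 + 1
15 = 15 * 1 + 0
GCD = 1


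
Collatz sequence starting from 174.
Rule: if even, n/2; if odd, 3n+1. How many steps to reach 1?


174 → 87 → 262 → 131 → 394 → 197 → 592 → 296 → 148 → 74 → 37 → 112 → 56 → 28 → 14 → 7 → 22 → 11 → 34 → 17 → 52 → 26 → 13 → 40 → 20 → 10 → 5 → 16 → 8 → 4 → 2 → 1
Total steps = 31

31 steps


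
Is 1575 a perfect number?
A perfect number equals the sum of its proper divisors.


Proper divisors of 1575: 1, 3, 5, 7, 9, 15, 21, 25, 35, 45, 63, 75, 105, 175, 225, 315, 525
Sum = 1 + 3 + 5 + 7 + 9 + 15 + 21 + 25 + 35 + 45 + 63 + 75 + 105 + 175 + 225 + 315 + 525 = 1649

No, 1575 is not perfect (1649 ≠ 1575)


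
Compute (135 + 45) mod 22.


135 + 45 = 180
180 mod 22 = 4


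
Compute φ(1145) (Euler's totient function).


1145 = 5 × 229
Prime factors: 5, 229
φ(1145) = 1145 × (1-1/5) × (1-1/229)
= 1145 × 4/5 × 228/229 = 912

φ(1145) = 912


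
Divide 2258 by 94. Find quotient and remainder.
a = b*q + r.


2258 = 94 * 24 + 2
Check: 2256 + 2 = 2258

q = 24, r = 2


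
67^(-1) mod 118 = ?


Use the extended Euclidean algorithm on (118, 67); each row r = 118*s + 67*t:
r=118, s=1, t=0
r=67, s=0, t=1
q=1: r=51, s=1, t=-1   [118*(1) + 67*(-1) = 51]
q=1: r=16, s=-1, t=2   [118*(-1) + 67*(2) = 16]
q=3: r=3, s=4, t=-7   [118*(4) + 67*(-7) = 3]
q=5: r=1, s=-21, t=37   [118*(-21) + 67*(37) = 1]
q=3: r=0, s=67, t=-118   [118*(67) + 67*(-118) = 0]
GCD = 1 with t = 37, so 67*(37) ≡ 1 (mod 118)
Inverse = 37 mod 118 = 37
Check: 67 * 37 = 2479 ≡ 1 (mod 118)

67^(-1) ≡ 37 (mod 118)


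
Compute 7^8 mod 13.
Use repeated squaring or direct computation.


7^1 mod 13 = 7
7^2 mod 13 = 10
7^3 mod 13 = 5
7^4 mod 13 = 9
7^5 mod 13 = 11
7^6 mod 13 = 12
7^7 mod 13 = 6
7^8 mod 13 = 3


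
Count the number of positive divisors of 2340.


2340 = 2^2 × 3^2 × 5^1 × 13^1
d(2340) = (2+1) × (2+1) × (1+1) × (1+1) = 36

36 divisors


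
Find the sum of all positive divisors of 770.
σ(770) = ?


Divisors of 770: 1, 2, 5, 7, 10, 11, 14, 22, 35, 55, 70, 77, 110, 154, 385, 770
Sum = 1 + 2 + 5 + 7 + 10 + 11 + 14 + 22 + 35 + 55 + 70 + 77 + 110 + 154 + 385 + 770 = 1728

σ(770) = 1728


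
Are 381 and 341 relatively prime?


Euclidean algorithm:
381 = 1 * 341 + 40
341 = 8 * 40 + 21
40 = 1 * 21 + 19
21 = 1 * 19 + 2
19 = 9 * 2 + 1
2 = 2 * 1 + 0
GCD(381, 341) = 1

Yes, coprime (GCD = 1)


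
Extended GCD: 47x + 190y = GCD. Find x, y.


Tabular extended Euclidean (each row: r = 47*s + 190*t):
r=47, s=1, t=0
r=190, s=0, t=1
q=0: r=47, s=1, t=0   [47*(1) + 190*(0) = 47]
q=4: r=2, s=-4, t=1   [47*(-4) + 190*(1) = 2]
q=23: r=1, s=93, t=-23   [47*(93) + 190*(-23) = 1]
q=2: r=0, s=-190, t=47   [47*(-190) + 190*(47) = 0]
GCD = 1; from the row with r=1: x=93, y=-23
Check: 47*(93) + 190*(-23) = 4371 - 4370 = 1

GCD = 1, x = 93, y = -23


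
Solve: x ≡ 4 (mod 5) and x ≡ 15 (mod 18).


M = 5*18 = 90
M1 = M/5 = 18, M2 = M/18 = 5
M1^(-1) mod 5 = 2, M2^(-1) mod 18 = 11
x = 4*18*2 + 15*5*11 = 969
969 mod 90 = 69
Check: 69 mod 5 = 4 ✓, 69 mod 18 = 15 ✓

x ≡ 69 (mod 90)


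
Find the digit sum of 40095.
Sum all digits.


4 + 0 + 0 + 9 + 5 = 18


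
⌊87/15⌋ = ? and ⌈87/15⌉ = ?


87/15 = 5.8000
floor = 5
ceil = 6

floor = 5, ceil = 6


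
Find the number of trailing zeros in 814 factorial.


floor(814/5) = 162
floor(814/25) = 32
floor(814/125) = 6
floor(814/625) = 1
Total = 201

201 trailing zeros


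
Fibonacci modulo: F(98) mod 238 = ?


F(k) mod 238 for k=1..98:
1, 1, 2, 3, 5, 8, 13, 21, 34, 55, 89, 144, 233, 139, 134, 35, 169, 204, 135, 101, 236, 99, 97, 196, 55, 13, 68, 81, 149, 230, 141, 133, 36, 169, 205, 136, 103, 1, 104, 105, 209, 76, 47, 123, 170, 55, 225, 42, 29, 71, 100, 171, 33, 204, 237, 203, 202, 167, 131, 60, 191, 13, 204, 217, 183, 162, 107, 31, 138, 169, 69, 0, 69, 69, 138, 207, 107, 76, 183, 21, 204, 225, 191, 178, 131, 71, 202, 35, 237, 34, 33, 67, 100, 167, 29, 196, 225, 183
F(98) mod 238 = 183


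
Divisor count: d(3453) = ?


3453 = 3^1 × 1151^1
d(3453) = (1+1) × (1+1) = 4

4 divisors


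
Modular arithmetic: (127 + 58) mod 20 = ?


127 + 58 = 185
185 mod 20 = 5


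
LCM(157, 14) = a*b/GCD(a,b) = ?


GCD(157, 14) = 1
LCM = 157*14/1 = 2198/1 = 2198

LCM = 2198


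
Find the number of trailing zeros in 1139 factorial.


floor(1139/5) = 227
floor(1139/25) = 45
floor(1139/125) = 9
floor(1139/625) = 1
Total = 282

282 trailing zeros


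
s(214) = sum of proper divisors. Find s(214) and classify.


Proper divisors: 1, 2, 107
Sum = 1 + 2 + 107 = 110
110 < 214 → deficient

s(214) = 110 (deficient)


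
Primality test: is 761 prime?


Check divisors up to sqrt(761) = 27.5862
No divisors found.
761 is prime.

Yes, 761 is prime


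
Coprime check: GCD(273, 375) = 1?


Euclidean algorithm:
375 = 1 * 273 + 102
273 = 2 * 102 + 69
102 = 1 * 69 + 33
69 = 2 * 33 + 3
33 = 11 * 3 + 0
GCD(273, 375) = 3

No, not coprime (GCD = 3)


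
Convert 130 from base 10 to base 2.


130 (base 10) = 130 (decimal)
130 (decimal) = 10000010 (base 2)


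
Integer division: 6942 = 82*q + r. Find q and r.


6942 = 82 * 84 + 54
Check: 6888 + 54 = 6942

q = 84, r = 54


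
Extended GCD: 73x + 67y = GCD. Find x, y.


Tabular extended Euclidean (each row: r = 73*s + 67*t):
r=73, s=1, t=0
r=67, s=0, t=1
q=1: r=6, s=1, t=-1   [73*(1) + 67*(-1) = 6]
q=11: r=1, s=-11, t=12   [73*(-11) + 67*(12) = 1]
q=6: r=0, s=67, t=-73   [73*(67) + 67*(-73) = 0]
GCD = 1; from the row with r=1: x=-11, y=12
Check: 73*(-11) + 67*(12) = -803 + 804 = 1

GCD = 1, x = -11, y = 12


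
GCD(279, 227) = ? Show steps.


279 = 1 * 227 + 52
227 = 4 * 52 + 19
52 = 2 * 19 + 14
19 = 1 * 14 + 5
14 = 2 * 5 + 4
5 = 1 * 4 + 1
4 = 4 * 1 + 0
GCD = 1


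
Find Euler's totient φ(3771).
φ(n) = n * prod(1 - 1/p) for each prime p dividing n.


3771 = 3^2 × 419
Prime factors: 3, 419
φ(3771) = 3771 × (1-1/3) × (1-1/419)
= 3771 × 2/3 × 418/419 = 2508

φ(3771) = 2508


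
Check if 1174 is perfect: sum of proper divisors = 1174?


Proper divisors of 1174: 1, 2, 587
Sum = 1 + 2 + 587 = 590

No, 1174 is not perfect (590 ≠ 1174)


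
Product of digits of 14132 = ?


1 × 4 × 1 × 3 × 2 = 24


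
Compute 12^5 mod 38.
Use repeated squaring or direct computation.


12^1 mod 38 = 12
12^2 mod 38 = 30
12^3 mod 38 = 18
12^4 mod 38 = 26
12^5 mod 38 = 8


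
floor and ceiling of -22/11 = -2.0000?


-22/11 = -2.0000
floor = -2
ceil = -2

floor = -2, ceil = -2


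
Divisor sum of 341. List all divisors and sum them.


Divisors of 341: 1, 11, 31, 341
Sum = 1 + 11 + 31 + 341 = 384

σ(341) = 384


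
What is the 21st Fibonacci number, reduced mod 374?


F(k) mod 374 for k=1..21:
1, 1, 2, 3, 5, 8, 13, 21, 34, 55, 89, 144, 233, 3, 236, 239, 101, 340, 67, 33, 100
F(21) mod 374 = 100


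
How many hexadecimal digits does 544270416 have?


544270416 in base 16 = 2070E850
Number of digits = 8

8 digits (base 16)


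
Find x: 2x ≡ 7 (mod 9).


GCD(2, 9) = 1, unique solution
a^(-1) mod 9 = 5
x = 5 * 7 mod 9 = 8

x ≡ 8 (mod 9)


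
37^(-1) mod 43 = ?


Use the extended Euclidean algorithm on (43, 37); each row r = 43*s + 37*t:
r=43, s=1, t=0
r=37, s=0, t=1
q=1: r=6, s=1, t=-1   [43*(1) + 37*(-1) = 6]
q=6: r=1, s=-6, t=7   [43*(-6) + 37*(7) = 1]
q=6: r=0, s=37, t=-43   [43*(37) + 37*(-43) = 0]
GCD = 1 with t = 7, so 37*(7) ≡ 1 (mod 43)
Inverse = 7 mod 43 = 7
Check: 37 * 7 = 259 ≡ 1 (mod 43)

37^(-1) ≡ 7 (mod 43)


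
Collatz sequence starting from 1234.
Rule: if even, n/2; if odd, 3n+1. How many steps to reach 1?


1234 → 617 → 1852 → 926 → 463 → 1390 → 695 → 2086 → 1043 → 3130 → 1565 → 4696 → 2348 → 1174 → 587 → 1762 → 881 → 2644 → 1322 → 661 → 1984 → 992 → 496 → 248 → 124 → 62 → 31 → 94 → 47 → 142 → 71 → 214 → 107 → 322 → 161 → 484 → 242 → 121 → 364 → 182 → 91 → 274 → 137 → 412 → 206 → 103 → 310 → 155 → 466 → 233 → 700 → 350 → 175 → 526 → 263 → 790 → 395 → 1186 → 593 → 1780 → 890 → 445 → 1336 → 668 → 334 → 167 → 502 → 251 → 754 → 377 → 1132 → 566 → 283 → 850 → 425 → 1276 → 638 → 319 → 958 → 479 → 1438 → 719 → 2158 → 1079 → 3238 → 1619 → 4858 → 2429 → 7288 → 3644 → 1822 → 911 → 2734 → 1367 → 4102 → 2051 → 6154 → 3077 → 9232 → 4616 → 2308 → 1154 → 577 → 1732 → 866 → 433 → 1300 → 650 → 325 → 976 → 488 → 244 → 122 → 61 → 184 → 92 → 46 → 23 → 70 → 35 → 106 → 53 → 160 → 80 → 40 → 20 → 10 → 5 → 16 → 8 → 4 → 2 → 1
Total steps = 132

132 steps


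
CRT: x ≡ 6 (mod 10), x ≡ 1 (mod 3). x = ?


M = 10*3 = 30
M1 = M/10 = 3, M2 = M/3 = 10
M1^(-1) mod 10 = 7, M2^(-1) mod 3 = 1
x = 6*3*7 + 1*10*1 = 136
136 mod 30 = 16
Check: 16 mod 10 = 6 ✓, 16 mod 3 = 1 ✓

x ≡ 16 (mod 30)


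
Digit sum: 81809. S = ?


8 + 1 + 8 + 0 + 9 = 26


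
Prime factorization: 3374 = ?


3374 / 2 = 1687
1687 / 7 = 241
241 / 241 = 1
3374 = 2 × 7 × 241


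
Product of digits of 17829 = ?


1 × 7 × 8 × 2 × 9 = 1008


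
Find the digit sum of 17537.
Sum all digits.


1 + 7 + 5 + 3 + 7 = 23


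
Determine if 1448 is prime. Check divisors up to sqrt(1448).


1448 / 2 = 724 (exact division)
1448 is NOT prime.

No, 1448 is not prime


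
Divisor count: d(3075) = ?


3075 = 3^1 × 5^2 × 41^1
d(3075) = (1+1) × (2+1) × (1+1) = 12

12 divisors


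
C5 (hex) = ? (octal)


C5 (base 16) = 197 (decimal)
197 (decimal) = 305 (base 8)


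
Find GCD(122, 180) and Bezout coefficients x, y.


Tabular extended Euclidean (each row: r = 122*s + 180*t):
r=122, s=1, t=0
r=180, s=0, t=1
q=0: r=122, s=1, t=0   [122*(1) + 180*(0) = 122]
q=1: r=58, s=-1, t=1   [122*(-1) + 180*(1) = 58]
q=2: r=6, s=3, t=-2   [122*(3) + 180*(-2) = 6]
q=9: r=4, s=-28, t=19   [122*(-28) + 180*(19) = 4]
q=1: r=2, s=31, t=-21   [122*(31) + 180*(-21) = 2]
q=2: r=0, s=-90, t=61   [122*(-90) + 180*(61) = 0]
GCD = 2; from the row with r=2: x=31, y=-21
Check: 122*(31) + 180*(-21) = 3782 - 3780 = 2

GCD = 2, x = 31, y = -21


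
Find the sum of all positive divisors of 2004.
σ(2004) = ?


Divisors of 2004: 1, 2, 3, 4, 6, 12, 167, 334, 501, 668, 1002, 2004
Sum = 1 + 2 + 3 + 4 + 6 + 12 + 167 + 334 + 501 + 668 + 1002 + 2004 = 4704

σ(2004) = 4704


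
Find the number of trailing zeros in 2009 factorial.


floor(2009/5) = 401
floor(2009/25) = 80
floor(2009/125) = 16
floor(2009/625) = 3
Total = 500

500 trailing zeros


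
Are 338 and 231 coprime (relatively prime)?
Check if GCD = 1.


Euclidean algorithm:
338 = 1 * 231 + 107
231 = 2 * 107 + 17
107 = 6 * 17 + 5
17 = 3 * 5 + 2
5 = 2 * 2 + 1
2 = 2 * 1 + 0
GCD(338, 231) = 1

Yes, coprime (GCD = 1)


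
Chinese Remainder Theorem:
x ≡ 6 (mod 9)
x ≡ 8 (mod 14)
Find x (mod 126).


M = 9*14 = 126
M1 = M/9 = 14, M2 = M/14 = 9
M1^(-1) mod 9 = 2, M2^(-1) mod 14 = 11
x = 6*14*2 + 8*9*11 = 960
960 mod 126 = 78
Check: 78 mod 9 = 6 ✓, 78 mod 14 = 8 ✓

x ≡ 78 (mod 126)


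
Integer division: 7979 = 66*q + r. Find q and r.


7979 = 66 * 120 + 59
Check: 7920 + 59 = 7979

q = 120, r = 59


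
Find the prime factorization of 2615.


2615 / 5 = 523
523 / 523 = 1
2615 = 5 × 523


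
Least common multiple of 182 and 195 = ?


GCD(182, 195) = 13
LCM = 182*195/13 = 35490/13 = 2730

LCM = 2730


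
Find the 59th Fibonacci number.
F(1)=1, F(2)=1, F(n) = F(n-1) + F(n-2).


Sequence: 1, 1, 2, 3, 5, 8, 13, 21, 34, 55, 89, 144, 233, 377, 610, 987, 1597, 2584, 4181, 6765, 10946, 17711, 28657, 46368, 75025, 121393, 196418, 317811, 514229, 832040, 1346269, 2178309, 3524578, 5702887, 9227465, 14930352, 24157817, 39088169, 63245986, 102334155, 165580141, 267914296, 433494437, 701408733, 1134903170, 1836311903, 2971215073, 4807526976, 7778742049, 12586269025, 20365011074, 32951280099, 53316291173, 86267571272, 139583862445, 225851433717, 365435296162, 591286729879, 956722026041
F(59) = 956722026041


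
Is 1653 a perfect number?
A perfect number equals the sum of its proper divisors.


Proper divisors of 1653: 1, 3, 19, 29, 57, 87, 551
Sum = 1 + 3 + 19 + 29 + 57 + 87 + 551 = 747

No, 1653 is not perfect (747 ≠ 1653)


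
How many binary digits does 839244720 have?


839244720 in base 2 = 110010000001011101101110110000
Number of digits = 30

30 digits (base 2)


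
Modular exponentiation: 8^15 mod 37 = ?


8^1 mod 37 = 8
8^2 mod 37 = 27
8^3 mod 37 = 31
8^4 mod 37 = 26
8^5 mod 37 = 23
8^6 mod 37 = 36
8^7 mod 37 = 29
8^8 mod 37 = 10
8^9 mod 37 = 6
8^10 mod 37 = 11
8^11 mod 37 = 14
8^12 mod 37 = 1
8^13 mod 37 = 8
8^14 mod 37 = 27
8^15 mod 37 = 31


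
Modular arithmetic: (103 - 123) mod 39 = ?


103 - 123 = -20
-20 mod 39 = 19


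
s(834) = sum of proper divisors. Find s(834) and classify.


Proper divisors: 1, 2, 3, 6, 139, 278, 417
Sum = 1 + 2 + 3 + 6 + 139 + 278 + 417 = 846
846 > 834 → abundant

s(834) = 846 (abundant)


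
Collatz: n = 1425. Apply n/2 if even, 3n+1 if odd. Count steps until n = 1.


1425 → 4276 → 2138 → 1069 → 3208 → 1604 → 802 → 401 → 1204 → 602 → 301 → 904 → 452 → 226 → 113 → 340 → 170 → 85 → 256 → 128 → 64 → 32 → 16 → 8 → 4 → 2 → 1
Total steps = 26

26 steps


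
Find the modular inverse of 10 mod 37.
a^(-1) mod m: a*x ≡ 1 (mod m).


Use the extended Euclidean algorithm on (37, 10); each row r = 37*s + 10*t:
r=37, s=1, t=0
r=10, s=0, t=1
q=3: r=7, s=1, t=-3   [37*(1) + 10*(-3) = 7]
q=1: r=3, s=-1, t=4   [37*(-1) + 10*(4) = 3]
q=2: r=1, s=3, t=-11   [37*(3) + 10*(-11) = 1]
q=3: r=0, s=-10, t=37   [37*(-10) + 10*(37) = 0]
GCD = 1 with t = -11, so 10*(-11) ≡ 1 (mod 37)
Inverse = -11 mod 37 = 26
Check: 10 * 26 = 260 ≡ 1 (mod 37)

10^(-1) ≡ 26 (mod 37)


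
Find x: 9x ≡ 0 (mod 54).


GCD(9, 54) = 9 divides 0
Divide: 1x ≡ 0 (mod 6)
x ≡ 0 (mod 6)


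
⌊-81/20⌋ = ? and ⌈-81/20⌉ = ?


-81/20 = -4.0500
floor = -5
ceil = -4

floor = -5, ceil = -4


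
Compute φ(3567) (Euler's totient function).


3567 = 3 × 29 × 41
Prime factors: 3, 29, 41
φ(3567) = 3567 × (1-1/3) × (1-1/29) × (1-1/41)
= 3567 × 2/3 × 28/29 × 40/41 = 2240

φ(3567) = 2240


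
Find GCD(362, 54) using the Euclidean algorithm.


362 = 6 * 54 + 38
54 = 1 * 38 + 16
38 = 2 * 16 + 6
16 = 2 * 6 + 4
6 = 1 * 4 + 2
4 = 2 * 2 + 0
GCD = 2


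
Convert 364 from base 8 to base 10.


364 (base 8) = 244 (decimal)
244 (decimal) = 244 (base 10)


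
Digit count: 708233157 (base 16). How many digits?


708233157 in base 16 = 2A36C7C5
Number of digits = 8

8 digits (base 16)


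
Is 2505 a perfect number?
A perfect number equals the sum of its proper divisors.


Proper divisors of 2505: 1, 3, 5, 15, 167, 501, 835
Sum = 1 + 3 + 5 + 15 + 167 + 501 + 835 = 1527

No, 2505 is not perfect (1527 ≠ 2505)


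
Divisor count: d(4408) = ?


4408 = 2^3 × 19^1 × 29^1
d(4408) = (3+1) × (1+1) × (1+1) = 16

16 divisors


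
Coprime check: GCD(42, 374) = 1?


Euclidean algorithm:
374 = 8 * 42 + 38
42 = 1 * 38 + 4
38 = 9 * 4 + 2
4 = 2 * 2 + 0
GCD(42, 374) = 2

No, not coprime (GCD = 2)


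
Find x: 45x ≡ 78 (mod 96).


GCD(45, 96) = 3 divides 78
Divide: 15x ≡ 26 (mod 32)
x ≡ 6 (mod 32)


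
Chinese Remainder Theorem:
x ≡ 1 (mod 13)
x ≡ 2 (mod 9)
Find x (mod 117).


M = 13*9 = 117
M1 = M/13 = 9, M2 = M/9 = 13
M1^(-1) mod 13 = 3, M2^(-1) mod 9 = 7
x = 1*9*3 + 2*13*7 = 209
209 mod 117 = 92
Check: 92 mod 13 = 1 ✓, 92 mod 9 = 2 ✓

x ≡ 92 (mod 117)


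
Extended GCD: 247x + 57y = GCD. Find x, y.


Tabular extended Euclidean (each row: r = 247*s + 57*t):
r=247, s=1, t=0
r=57, s=0, t=1
q=4: r=19, s=1, t=-4   [247*(1) + 57*(-4) = 19]
q=3: r=0, s=-3, t=13   [247*(-3) + 57*(13) = 0]
GCD = 19; from the row with r=19: x=1, y=-4
Check: 247*(1) + 57*(-4) = 247 - 228 = 19

GCD = 19, x = 1, y = -4
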